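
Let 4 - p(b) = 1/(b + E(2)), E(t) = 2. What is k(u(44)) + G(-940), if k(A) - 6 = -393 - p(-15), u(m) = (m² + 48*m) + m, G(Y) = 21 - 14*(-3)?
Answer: -4265/13 ≈ -328.08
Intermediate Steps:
G(Y) = 63 (G(Y) = 21 + 42 = 63)
p(b) = 4 - 1/(2 + b) (p(b) = 4 - 1/(b + 2) = 4 - 1/(2 + b))
u(m) = m² + 49*m
k(A) = -5084/13 (k(A) = 6 + (-393 - (7 + 4*(-15))/(2 - 15)) = 6 + (-393 - (7 - 60)/(-13)) = 6 + (-393 - (-1)*(-53)/13) = 6 + (-393 - 1*53/13) = 6 + (-393 - 53/13) = 6 - 5162/13 = -5084/13)
k(u(44)) + G(-940) = -5084/13 + 63 = -4265/13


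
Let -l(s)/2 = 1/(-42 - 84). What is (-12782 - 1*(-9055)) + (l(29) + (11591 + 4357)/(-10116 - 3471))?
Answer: -151963444/40761 ≈ -3728.2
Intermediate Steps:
l(s) = 1/63 (l(s) = -2/(-42 - 84) = -2/(-126) = -2*(-1/126) = 1/63)
(-12782 - 1*(-9055)) + (l(29) + (11591 + 4357)/(-10116 - 3471)) = (-12782 - 1*(-9055)) + (1/63 + (11591 + 4357)/(-10116 - 3471)) = (-12782 + 9055) + (1/63 + 15948/(-13587)) = -3727 + (1/63 + 15948*(-1/13587)) = -3727 + (1/63 - 5316/4529) = -3727 - 47197/40761 = -151963444/40761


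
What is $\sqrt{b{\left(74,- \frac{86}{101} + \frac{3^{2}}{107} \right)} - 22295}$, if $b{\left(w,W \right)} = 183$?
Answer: $4 i \sqrt{1382} \approx 148.7 i$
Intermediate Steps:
$\sqrt{b{\left(74,- \frac{86}{101} + \frac{3^{2}}{107} \right)} - 22295} = \sqrt{183 - 22295} = \sqrt{-22112} = 4 i \sqrt{1382}$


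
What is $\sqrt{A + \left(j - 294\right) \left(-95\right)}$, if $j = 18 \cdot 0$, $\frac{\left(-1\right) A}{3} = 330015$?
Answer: $7 i \sqrt{19635} \approx 980.88 i$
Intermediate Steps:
$A = -990045$ ($A = \left(-3\right) 330015 = -990045$)
$j = 0$
$\sqrt{A + \left(j - 294\right) \left(-95\right)} = \sqrt{-990045 + \left(0 - 294\right) \left(-95\right)} = \sqrt{-990045 - -27930} = \sqrt{-990045 + 27930} = \sqrt{-962115} = 7 i \sqrt{19635}$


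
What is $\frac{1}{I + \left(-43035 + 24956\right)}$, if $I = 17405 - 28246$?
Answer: $- \frac{1}{28920} \approx -3.4578 \cdot 10^{-5}$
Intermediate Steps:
$I = -10841$ ($I = 17405 - 28246 = -10841$)
$\frac{1}{I + \left(-43035 + 24956\right)} = \frac{1}{-10841 + \left(-43035 + 24956\right)} = \frac{1}{-10841 - 18079} = \frac{1}{-28920} = - \frac{1}{28920}$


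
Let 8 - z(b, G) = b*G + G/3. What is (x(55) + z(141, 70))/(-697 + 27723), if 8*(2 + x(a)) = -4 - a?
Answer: -237473/648624 ≈ -0.36612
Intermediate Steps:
z(b, G) = 8 - G/3 - G*b (z(b, G) = 8 - (b*G + G/3) = 8 - (G*b + G*(⅓)) = 8 - (G*b + G/3) = 8 - (G/3 + G*b) = 8 + (-G/3 - G*b) = 8 - G/3 - G*b)
x(a) = -5/2 - a/8 (x(a) = -2 + (-4 - a)/8 = -2 + (-½ - a/8) = -5/2 - a/8)
(x(55) + z(141, 70))/(-697 + 27723) = ((-5/2 - ⅛*55) + (8 - ⅓*70 - 1*70*141))/(-697 + 27723) = ((-5/2 - 55/8) + (8 - 70/3 - 9870))/27026 = (-75/8 - 29656/3)*(1/27026) = -237473/24*1/27026 = -237473/648624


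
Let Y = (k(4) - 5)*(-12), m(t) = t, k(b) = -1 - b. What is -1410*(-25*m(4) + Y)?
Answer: -28200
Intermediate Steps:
Y = 120 (Y = ((-1 - 1*4) - 5)*(-12) = ((-1 - 4) - 5)*(-12) = (-5 - 5)*(-12) = -10*(-12) = 120)
-1410*(-25*m(4) + Y) = -1410*(-25*4 + 120) = -1410*(-100 + 120) = -1410*20 = -28200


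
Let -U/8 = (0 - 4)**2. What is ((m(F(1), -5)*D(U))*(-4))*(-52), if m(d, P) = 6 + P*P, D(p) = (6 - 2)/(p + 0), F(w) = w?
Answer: -403/2 ≈ -201.50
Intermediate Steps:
U = -128 (U = -8*(0 - 4)**2 = -8*(-4)**2 = -8*16 = -128)
D(p) = 4/p
m(d, P) = 6 + P**2
((m(F(1), -5)*D(U))*(-4))*(-52) = (((6 + (-5)**2)*(4/(-128)))*(-4))*(-52) = (((6 + 25)*(4*(-1/128)))*(-4))*(-52) = ((31*(-1/32))*(-4))*(-52) = -31/32*(-4)*(-52) = (31/8)*(-52) = -403/2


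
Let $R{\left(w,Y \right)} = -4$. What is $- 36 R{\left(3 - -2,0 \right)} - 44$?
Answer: $100$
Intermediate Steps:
$- 36 R{\left(3 - -2,0 \right)} - 44 = \left(-36\right) \left(-4\right) - 44 = 144 - 44 = 100$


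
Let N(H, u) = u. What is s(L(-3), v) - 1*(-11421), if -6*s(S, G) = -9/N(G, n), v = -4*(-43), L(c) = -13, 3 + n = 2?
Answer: 22839/2 ≈ 11420.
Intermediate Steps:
n = -1 (n = -3 + 2 = -1)
v = 172
s(S, G) = -3/2 (s(S, G) = -(-3)/(2*(-1)) = -(-3)*(-1)/2 = -1/6*9 = -3/2)
s(L(-3), v) - 1*(-11421) = -3/2 - 1*(-11421) = -3/2 + 11421 = 22839/2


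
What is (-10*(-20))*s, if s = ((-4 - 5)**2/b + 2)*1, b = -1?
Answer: -15800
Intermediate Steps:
s = -79 (s = ((-4 - 5)**2/(-1) + 2)*1 = ((-9)**2*(-1) + 2)*1 = (81*(-1) + 2)*1 = (-81 + 2)*1 = -79*1 = -79)
(-10*(-20))*s = -10*(-20)*(-79) = 200*(-79) = -15800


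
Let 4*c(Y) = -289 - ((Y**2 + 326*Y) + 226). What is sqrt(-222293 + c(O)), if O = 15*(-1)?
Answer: I*sqrt(885022)/2 ≈ 470.38*I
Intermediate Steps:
O = -15
c(Y) = -515/4 - 163*Y/2 - Y**2/4 (c(Y) = (-289 - ((Y**2 + 326*Y) + 226))/4 = (-289 - (226 + Y**2 + 326*Y))/4 = (-289 + (-226 - Y**2 - 326*Y))/4 = (-515 - Y**2 - 326*Y)/4 = -515/4 - 163*Y/2 - Y**2/4)
sqrt(-222293 + c(O)) = sqrt(-222293 + (-515/4 - 163/2*(-15) - 1/4*(-15)**2)) = sqrt(-222293 + (-515/4 + 2445/2 - 1/4*225)) = sqrt(-222293 + (-515/4 + 2445/2 - 225/4)) = sqrt(-222293 + 2075/2) = sqrt(-442511/2) = I*sqrt(885022)/2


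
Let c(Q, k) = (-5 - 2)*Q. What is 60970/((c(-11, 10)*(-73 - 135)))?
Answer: -335/88 ≈ -3.8068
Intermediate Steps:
c(Q, k) = -7*Q
60970/((c(-11, 10)*(-73 - 135))) = 60970/(((-7*(-11))*(-73 - 135))) = 60970/((77*(-208))) = 60970/(-16016) = 60970*(-1/16016) = -335/88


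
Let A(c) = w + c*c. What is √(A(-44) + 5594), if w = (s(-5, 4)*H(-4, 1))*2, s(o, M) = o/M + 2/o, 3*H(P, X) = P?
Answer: 2*√47090/5 ≈ 86.801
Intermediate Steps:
H(P, X) = P/3
s(o, M) = 2/o + o/M
w = 22/5 (w = ((2/(-5) - 5/4)*((⅓)*(-4)))*2 = ((2*(-⅕) - 5*¼)*(-4/3))*2 = ((-⅖ - 5/4)*(-4/3))*2 = -33/20*(-4/3)*2 = (11/5)*2 = 22/5 ≈ 4.4000)
A(c) = 22/5 + c² (A(c) = 22/5 + c*c = 22/5 + c²)
√(A(-44) + 5594) = √((22/5 + (-44)²) + 5594) = √((22/5 + 1936) + 5594) = √(9702/5 + 5594) = √(37672/5) = 2*√47090/5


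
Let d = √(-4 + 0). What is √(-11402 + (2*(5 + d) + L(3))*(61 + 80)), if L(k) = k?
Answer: √(-9569 + 564*I) ≈ 2.8816 + 97.864*I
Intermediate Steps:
d = 2*I (d = √(-4) = 2*I ≈ 2.0*I)
√(-11402 + (2*(5 + d) + L(3))*(61 + 80)) = √(-11402 + (2*(5 + 2*I) + 3)*(61 + 80)) = √(-11402 + ((10 + 4*I) + 3)*141) = √(-11402 + (13 + 4*I)*141) = √(-11402 + (1833 + 564*I)) = √(-9569 + 564*I)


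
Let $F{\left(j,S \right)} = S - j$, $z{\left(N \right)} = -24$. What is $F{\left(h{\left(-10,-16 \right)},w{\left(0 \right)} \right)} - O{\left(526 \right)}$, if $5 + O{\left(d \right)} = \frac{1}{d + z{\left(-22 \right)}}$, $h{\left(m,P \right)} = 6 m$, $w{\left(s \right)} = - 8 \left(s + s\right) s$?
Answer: $\frac{32629}{502} \approx 64.998$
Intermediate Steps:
$w{\left(s \right)} = - 16 s^{2}$ ($w{\left(s \right)} = - 8 \cdot 2 s s = - 16 s s = - 16 s^{2}$)
$O{\left(d \right)} = -5 + \frac{1}{-24 + d}$ ($O{\left(d \right)} = -5 + \frac{1}{d - 24} = -5 + \frac{1}{-24 + d}$)
$F{\left(h{\left(-10,-16 \right)},w{\left(0 \right)} \right)} - O{\left(526 \right)} = \left(- 16 \cdot 0^{2} - 6 \left(-10\right)\right) - \frac{121 - 2630}{-24 + 526} = \left(\left(-16\right) 0 - -60\right) - \frac{121 - 2630}{502} = \left(0 + 60\right) - \frac{1}{502} \left(-2509\right) = 60 - - \frac{2509}{502} = 60 + \frac{2509}{502} = \frac{32629}{502}$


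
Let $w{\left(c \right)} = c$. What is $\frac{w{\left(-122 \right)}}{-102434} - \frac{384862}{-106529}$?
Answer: $\frac{19717975323}{5456095793} \approx 3.6139$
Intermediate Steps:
$\frac{w{\left(-122 \right)}}{-102434} - \frac{384862}{-106529} = - \frac{122}{-102434} - \frac{384862}{-106529} = \left(-122\right) \left(- \frac{1}{102434}\right) - - \frac{384862}{106529} = \frac{61}{51217} + \frac{384862}{106529} = \frac{19717975323}{5456095793}$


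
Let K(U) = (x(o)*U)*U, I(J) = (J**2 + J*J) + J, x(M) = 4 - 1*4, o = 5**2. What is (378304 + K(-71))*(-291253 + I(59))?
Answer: -107526102528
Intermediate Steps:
o = 25
x(M) = 0 (x(M) = 4 - 4 = 0)
I(J) = J + 2*J**2 (I(J) = (J**2 + J**2) + J = 2*J**2 + J = J + 2*J**2)
K(U) = 0 (K(U) = (0*U)*U = 0*U = 0)
(378304 + K(-71))*(-291253 + I(59)) = (378304 + 0)*(-291253 + 59*(1 + 2*59)) = 378304*(-291253 + 59*(1 + 118)) = 378304*(-291253 + 59*119) = 378304*(-291253 + 7021) = 378304*(-284232) = -107526102528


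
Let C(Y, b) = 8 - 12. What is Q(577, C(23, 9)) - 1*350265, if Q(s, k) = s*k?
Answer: -352573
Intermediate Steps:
C(Y, b) = -4
Q(s, k) = k*s
Q(577, C(23, 9)) - 1*350265 = -4*577 - 1*350265 = -2308 - 350265 = -352573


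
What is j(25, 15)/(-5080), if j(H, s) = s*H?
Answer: -75/1016 ≈ -0.073819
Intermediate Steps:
j(H, s) = H*s
j(25, 15)/(-5080) = (25*15)/(-5080) = 375*(-1/5080) = -75/1016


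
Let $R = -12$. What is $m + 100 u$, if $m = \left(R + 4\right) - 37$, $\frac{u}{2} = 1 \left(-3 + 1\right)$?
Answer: $-445$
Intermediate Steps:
$u = -4$ ($u = 2 \cdot 1 \left(-3 + 1\right) = 2 \cdot 1 \left(-2\right) = 2 \left(-2\right) = -4$)
$m = -45$ ($m = \left(-12 + 4\right) - 37 = -8 - 37 = -45$)
$m + 100 u = -45 + 100 \left(-4\right) = -45 - 400 = -445$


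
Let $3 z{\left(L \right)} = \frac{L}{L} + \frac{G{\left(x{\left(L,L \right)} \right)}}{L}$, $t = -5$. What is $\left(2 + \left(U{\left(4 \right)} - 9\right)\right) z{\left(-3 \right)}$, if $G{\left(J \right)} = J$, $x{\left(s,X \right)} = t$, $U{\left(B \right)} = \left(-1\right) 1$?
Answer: $- \frac{64}{9} \approx -7.1111$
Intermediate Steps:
$U{\left(B \right)} = -1$
$x{\left(s,X \right)} = -5$
$z{\left(L \right)} = \frac{1}{3} - \frac{5}{3 L}$ ($z{\left(L \right)} = \frac{\frac{L}{L} - \frac{5}{L}}{3} = \frac{1 - \frac{5}{L}}{3} = \frac{1}{3} - \frac{5}{3 L}$)
$\left(2 + \left(U{\left(4 \right)} - 9\right)\right) z{\left(-3 \right)} = \left(2 - 10\right) \frac{-5 - 3}{3 \left(-3\right)} = \left(2 - 10\right) \frac{1}{3} \left(- \frac{1}{3}\right) \left(-8\right) = \left(2 - 10\right) \frac{8}{9} = \left(-8\right) \frac{8}{9} = - \frac{64}{9}$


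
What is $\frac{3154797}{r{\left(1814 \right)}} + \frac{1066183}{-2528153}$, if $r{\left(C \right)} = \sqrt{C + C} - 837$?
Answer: $- \frac{6676495618096820}{1761973479973} - \frac{6309594 \sqrt{907}}{696941} \approx -4061.9$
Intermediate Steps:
$r{\left(C \right)} = -837 + \sqrt{2} \sqrt{C}$ ($r{\left(C \right)} = \sqrt{2 C} - 837 = \sqrt{2} \sqrt{C} - 837 = -837 + \sqrt{2} \sqrt{C}$)
$\frac{3154797}{r{\left(1814 \right)}} + \frac{1066183}{-2528153} = \frac{3154797}{-837 + \sqrt{2} \sqrt{1814}} + \frac{1066183}{-2528153} = \frac{3154797}{-837 + 2 \sqrt{907}} + 1066183 \left(- \frac{1}{2528153}\right) = \frac{3154797}{-837 + 2 \sqrt{907}} - \frac{1066183}{2528153} = - \frac{1066183}{2528153} + \frac{3154797}{-837 + 2 \sqrt{907}}$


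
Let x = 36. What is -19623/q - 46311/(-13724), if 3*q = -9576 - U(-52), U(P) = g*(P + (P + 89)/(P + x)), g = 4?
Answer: 4965324909/513757940 ≈ 9.6647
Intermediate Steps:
U(P) = 4*P + 4*(89 + P)/(36 + P) (U(P) = 4*(P + (P + 89)/(P + 36)) = 4*(P + (89 + P)/(36 + P)) = 4*P + 4*(89 + P)/(36 + P))
q = -37435/12 (q = (-9576 - 4*(89 + (-52)² + 37*(-52))/(36 - 52))/3 = (-9576 - 4*(89 + 2704 - 1924)/(-16))/3 = (-9576 - 4*(-1)*869/16)/3 = (-9576 - 1*(-869/4))/3 = (-9576 + 869/4)/3 = (⅓)*(-37435/4) = -37435/12 ≈ -3119.6)
-19623/q - 46311/(-13724) = -19623/(-37435/12) - 46311/(-13724) = -19623*(-12/37435) - 46311*(-1/13724) = 235476/37435 + 46311/13724 = 4965324909/513757940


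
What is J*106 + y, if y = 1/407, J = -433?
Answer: -18680485/407 ≈ -45898.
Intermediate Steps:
y = 1/407 ≈ 0.0024570
J*106 + y = -433*106 + 1/407 = -45898 + 1/407 = -18680485/407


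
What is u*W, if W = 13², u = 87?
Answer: 14703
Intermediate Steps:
W = 169
u*W = 87*169 = 14703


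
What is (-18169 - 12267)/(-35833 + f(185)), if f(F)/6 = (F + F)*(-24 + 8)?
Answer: 30436/71353 ≈ 0.42656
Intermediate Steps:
f(F) = -192*F (f(F) = 6*((F + F)*(-24 + 8)) = 6*((2*F)*(-16)) = 6*(-32*F) = -192*F)
(-18169 - 12267)/(-35833 + f(185)) = (-18169 - 12267)/(-35833 - 192*185) = -30436/(-35833 - 35520) = -30436/(-71353) = -30436*(-1/71353) = 30436/71353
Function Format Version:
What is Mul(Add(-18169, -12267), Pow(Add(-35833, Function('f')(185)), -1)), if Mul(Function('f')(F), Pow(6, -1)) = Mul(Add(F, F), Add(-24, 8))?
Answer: Rational(30436, 71353) ≈ 0.42656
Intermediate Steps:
Function('f')(F) = Mul(-192, F) (Function('f')(F) = Mul(6, Mul(Add(F, F), Add(-24, 8))) = Mul(6, Mul(Mul(2, F), -16)) = Mul(6, Mul(-32, F)) = Mul(-192, F))
Mul(Add(-18169, -12267), Pow(Add(-35833, Function('f')(185)), -1)) = Mul(Add(-18169, -12267), Pow(Add(-35833, Mul(-192, 185)), -1)) = Mul(-30436, Pow(Add(-35833, -35520), -1)) = Mul(-30436, Pow(-71353, -1)) = Mul(-30436, Rational(-1, 71353)) = Rational(30436, 71353)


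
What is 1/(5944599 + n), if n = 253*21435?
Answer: 1/11367654 ≈ 8.7969e-8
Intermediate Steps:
n = 5423055
1/(5944599 + n) = 1/(5944599 + 5423055) = 1/11367654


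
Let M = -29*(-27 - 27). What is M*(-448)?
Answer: -701568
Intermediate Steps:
M = 1566 (M = -29*(-54) = 1566)
M*(-448) = 1566*(-448) = -701568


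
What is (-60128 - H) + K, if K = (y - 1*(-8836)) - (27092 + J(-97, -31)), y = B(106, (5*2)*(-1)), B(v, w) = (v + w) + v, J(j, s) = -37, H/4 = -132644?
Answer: 452431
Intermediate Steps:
H = -530576 (H = 4*(-132644) = -530576)
B(v, w) = w + 2*v
y = 202 (y = (5*2)*(-1) + 2*106 = 10*(-1) + 212 = -10 + 212 = 202)
K = -18017 (K = (202 - 1*(-8836)) - (27092 - 37) = (202 + 8836) - 1*27055 = 9038 - 27055 = -18017)
(-60128 - H) + K = (-60128 - 1*(-530576)) - 18017 = (-60128 + 530576) - 18017 = 470448 - 18017 = 452431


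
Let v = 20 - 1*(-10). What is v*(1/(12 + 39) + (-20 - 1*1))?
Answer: -10700/17 ≈ -629.41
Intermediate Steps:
v = 30 (v = 20 + 10 = 30)
v*(1/(12 + 39) + (-20 - 1*1)) = 30*(1/(12 + 39) + (-20 - 1*1)) = 30*(1/51 + (-20 - 1)) = 30*(1/51 - 21) = 30*(-1070/51) = -10700/17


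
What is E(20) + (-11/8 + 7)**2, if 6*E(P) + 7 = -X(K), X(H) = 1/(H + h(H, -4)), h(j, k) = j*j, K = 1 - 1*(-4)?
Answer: 87749/2880 ≈ 30.468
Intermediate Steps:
K = 5 (K = 1 + 4 = 5)
h(j, k) = j**2
X(H) = 1/(H + H**2)
E(P) = -211/180 (E(P) = -7/6 + (-1/(5*(1 + 5)))/6 = -7/6 + (-1/(5*6))/6 = -7/6 + (-1*1/30)/6 = -7/6 + (1/6)*(-1/30) = -7/6 - 1/180 = -211/180)
E(20) + (-11/8 + 7)**2 = -211/180 + (-11/8 + 7)**2 = -211/180 + (45/8)**2 = -211/180 + 2025/64 = 87749/2880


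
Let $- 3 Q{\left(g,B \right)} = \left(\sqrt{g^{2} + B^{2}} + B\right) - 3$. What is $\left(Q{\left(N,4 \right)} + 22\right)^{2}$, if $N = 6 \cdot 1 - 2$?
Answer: $473 - \frac{520 \sqrt{2}}{9} \approx 391.29$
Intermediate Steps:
$N = 4$ ($N = 6 - 2 = 4$)
$Q{\left(g,B \right)} = 1 - \frac{B}{3} - \frac{\sqrt{B^{2} + g^{2}}}{3}$ ($Q{\left(g,B \right)} = - \frac{\left(\sqrt{g^{2} + B^{2}} + B\right) - 3}{3} = - \frac{\left(\sqrt{B^{2} + g^{2}} + B\right) - 3}{3} = - \frac{\left(B + \sqrt{B^{2} + g^{2}}\right) - 3}{3} = - \frac{-3 + B + \sqrt{B^{2} + g^{2}}}{3} = 1 - \frac{B}{3} - \frac{\sqrt{B^{2} + g^{2}}}{3}$)
$\left(Q{\left(N,4 \right)} + 22\right)^{2} = \left(\left(1 - \frac{4}{3} - \frac{\sqrt{4^{2} + 4^{2}}}{3}\right) + 22\right)^{2} = \left(\left(1 - \frac{4}{3} - \frac{\sqrt{16 + 16}}{3}\right) + 22\right)^{2} = \left(\left(1 - \frac{4}{3} - \frac{\sqrt{32}}{3}\right) + 22\right)^{2} = \left(\left(1 - \frac{4}{3} - \frac{4 \sqrt{2}}{3}\right) + 22\right)^{2} = \left(\left(- \frac{1}{3} - \frac{4 \sqrt{2}}{3}\right) + 22\right)^{2} = \left(\frac{65}{3} - \frac{4 \sqrt{2}}{3}\right)^{2}$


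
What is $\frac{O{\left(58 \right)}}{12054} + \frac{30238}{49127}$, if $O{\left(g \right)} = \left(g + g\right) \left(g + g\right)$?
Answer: $\frac{39443914}{22776033} \approx 1.7318$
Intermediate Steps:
$O{\left(g \right)} = 4 g^{2}$ ($O{\left(g \right)} = 2 g 2 g = 4 g^{2}$)
$\frac{O{\left(58 \right)}}{12054} + \frac{30238}{49127} = \frac{4 \cdot 58^{2}}{12054} + \frac{30238}{49127} = 4 \cdot 3364 \cdot \frac{1}{12054} + 30238 \cdot \frac{1}{49127} = 13456 \cdot \frac{1}{12054} + \frac{2326}{3779} = \frac{6728}{6027} + \frac{2326}{3779} = \frac{39443914}{22776033}$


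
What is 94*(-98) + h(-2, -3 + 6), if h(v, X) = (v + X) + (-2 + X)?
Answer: -9210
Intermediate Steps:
h(v, X) = -2 + v + 2*X (h(v, X) = (X + v) + (-2 + X) = -2 + v + 2*X)
94*(-98) + h(-2, -3 + 6) = 94*(-98) + (-2 - 2 + 2*(-3 + 6)) = -9212 + (-2 - 2 + 2*3) = -9212 + (-2 - 2 + 6) = -9212 + 2 = -9210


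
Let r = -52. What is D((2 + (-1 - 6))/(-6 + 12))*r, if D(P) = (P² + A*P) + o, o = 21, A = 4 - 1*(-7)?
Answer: -5863/9 ≈ -651.44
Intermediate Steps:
A = 11 (A = 4 + 7 = 11)
D(P) = 21 + P² + 11*P (D(P) = (P² + 11*P) + 21 = 21 + P² + 11*P)
D((2 + (-1 - 6))/(-6 + 12))*r = (21 + ((2 + (-1 - 6))/(-6 + 12))² + 11*((2 + (-1 - 6))/(-6 + 12)))*(-52) = (21 + ((2 - 7)/6)² + 11*((2 - 7)/6))*(-52) = (21 + (-5*⅙)² + 11*(-5*⅙))*(-52) = (21 + (-⅚)² + 11*(-⅚))*(-52) = (21 + 25/36 - 55/6)*(-52) = (451/36)*(-52) = -5863/9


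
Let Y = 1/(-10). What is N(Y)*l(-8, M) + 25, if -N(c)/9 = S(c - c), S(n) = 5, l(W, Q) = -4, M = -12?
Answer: 205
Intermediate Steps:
Y = -1/10 ≈ -0.10000
N(c) = -45 (N(c) = -9*5 = -45)
N(Y)*l(-8, M) + 25 = -45*(-4) + 25 = 180 + 25 = 205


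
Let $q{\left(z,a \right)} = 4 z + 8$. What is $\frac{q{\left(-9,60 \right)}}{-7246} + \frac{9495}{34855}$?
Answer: $\frac{6977671}{25255933} \approx 0.27628$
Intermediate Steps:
$q{\left(z,a \right)} = 8 + 4 z$
$\frac{q{\left(-9,60 \right)}}{-7246} + \frac{9495}{34855} = \frac{8 + 4 \left(-9\right)}{-7246} + \frac{9495}{34855} = \left(8 - 36\right) \left(- \frac{1}{7246}\right) + 9495 \cdot \frac{1}{34855} = \left(-28\right) \left(- \frac{1}{7246}\right) + \frac{1899}{6971} = \frac{14}{3623} + \frac{1899}{6971} = \frac{6977671}{25255933}$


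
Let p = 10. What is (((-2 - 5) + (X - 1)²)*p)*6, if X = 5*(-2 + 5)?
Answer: 11340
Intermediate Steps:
X = 15 (X = 5*3 = 15)
(((-2 - 5) + (X - 1)²)*p)*6 = (((-2 - 5) + (15 - 1)²)*10)*6 = ((-7 + 14²)*10)*6 = ((-7 + 196)*10)*6 = (189*10)*6 = 1890*6 = 11340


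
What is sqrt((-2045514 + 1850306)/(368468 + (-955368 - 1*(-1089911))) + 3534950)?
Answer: sqrt(894413184542657662)/503011 ≈ 1880.1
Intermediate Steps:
sqrt((-2045514 + 1850306)/(368468 + (-955368 - 1*(-1089911))) + 3534950) = sqrt(-195208/(368468 + (-955368 + 1089911)) + 3534950) = sqrt(-195208/(368468 + 134543) + 3534950) = sqrt(-195208/503011 + 3534950) = sqrt(1778118539242/503011) = sqrt(894413184542657662)/503011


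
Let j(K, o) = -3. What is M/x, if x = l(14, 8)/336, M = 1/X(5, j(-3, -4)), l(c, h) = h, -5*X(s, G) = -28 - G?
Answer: 42/5 ≈ 8.4000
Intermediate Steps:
X(s, G) = 28/5 + G/5 (X(s, G) = -(-28 - G)/5 = 28/5 + G/5)
M = ⅕ (M = 1/(28/5 + (⅕)*(-3)) = 1/(28/5 - ⅗) = 1/5 = ⅕ ≈ 0.20000)
x = 1/42 (x = 8/336 = 8*(1/336) = 1/42 ≈ 0.023810)
M/x = 1/(5*(1/42)) = (⅕)*42 = 42/5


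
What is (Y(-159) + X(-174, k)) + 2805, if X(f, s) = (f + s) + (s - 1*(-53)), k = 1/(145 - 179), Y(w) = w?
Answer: 42924/17 ≈ 2524.9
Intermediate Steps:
k = -1/34 (k = 1/(-34) = -1/34 ≈ -0.029412)
X(f, s) = 53 + f + 2*s (X(f, s) = (f + s) + (s + 53) = (f + s) + (53 + s) = 53 + f + 2*s)
(Y(-159) + X(-174, k)) + 2805 = (-159 + (53 - 174 + 2*(-1/34))) + 2805 = (-159 + (53 - 174 - 1/17)) + 2805 = (-159 - 2058/17) + 2805 = -4761/17 + 2805 = 42924/17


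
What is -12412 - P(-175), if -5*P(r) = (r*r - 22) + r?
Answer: -31632/5 ≈ -6326.4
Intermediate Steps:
P(r) = 22/5 - r/5 - r²/5 (P(r) = -((r*r - 22) + r)/5 = -((r² - 22) + r)/5 = -((-22 + r²) + r)/5 = -(-22 + r + r²)/5 = 22/5 - r/5 - r²/5)
-12412 - P(-175) = -12412 - (22/5 - ⅕*(-175) - ⅕*(-175)²) = -12412 - (22/5 + 35 - ⅕*30625) = -12412 - (22/5 + 35 - 6125) = -12412 - 1*(-30428/5) = -12412 + 30428/5 = -31632/5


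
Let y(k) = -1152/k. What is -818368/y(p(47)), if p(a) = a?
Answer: 600989/18 ≈ 33388.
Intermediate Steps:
-818368/y(p(47)) = -818368/((-1152/47)) = -818368/((-1152*1/47)) = -818368/(-1152/47) = -818368*(-47/1152) = 600989/18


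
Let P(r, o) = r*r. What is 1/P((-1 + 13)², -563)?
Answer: 1/20736 ≈ 4.8225e-5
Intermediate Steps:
P(r, o) = r²
1/P((-1 + 13)², -563) = 1/(((-1 + 13)²)²) = 1/((12²)²) = 1/(144²) = 1/20736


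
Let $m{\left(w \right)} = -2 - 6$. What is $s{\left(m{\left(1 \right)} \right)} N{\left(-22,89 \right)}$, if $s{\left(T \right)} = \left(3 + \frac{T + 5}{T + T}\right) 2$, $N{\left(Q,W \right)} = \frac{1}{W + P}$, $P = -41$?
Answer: $\frac{17}{128} \approx 0.13281$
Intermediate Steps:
$m{\left(w \right)} = -8$ ($m{\left(w \right)} = -2 - 6 = -8$)
$N{\left(Q,W \right)} = \frac{1}{-41 + W}$ ($N{\left(Q,W \right)} = \frac{1}{W - 41} = \frac{1}{-41 + W}$)
$s{\left(T \right)} = 6 + \frac{5 + T}{T}$ ($s{\left(T \right)} = \left(3 + \frac{5 + T}{2 T}\right) 2 = 6 + \frac{5 + T}{T}$)
$s{\left(m{\left(1 \right)} \right)} N{\left(-22,89 \right)} = \frac{7 + \frac{5}{-8}}{-41 + 89} = \frac{7 + 5 \left(- \frac{1}{8}\right)}{48} = \left(7 - \frac{5}{8}\right) \frac{1}{48} = \frac{51}{8} \cdot \frac{1}{48} = \frac{17}{128}$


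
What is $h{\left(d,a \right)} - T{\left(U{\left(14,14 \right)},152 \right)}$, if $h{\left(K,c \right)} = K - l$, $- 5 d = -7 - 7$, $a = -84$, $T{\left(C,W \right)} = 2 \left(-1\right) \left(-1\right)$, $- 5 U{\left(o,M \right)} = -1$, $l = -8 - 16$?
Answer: $\frac{124}{5} \approx 24.8$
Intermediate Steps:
$l = -24$
$U{\left(o,M \right)} = \frac{1}{5}$ ($U{\left(o,M \right)} = \left(- \frac{1}{5}\right) \left(-1\right) = \frac{1}{5}$)
$T{\left(C,W \right)} = 2$ ($T{\left(C,W \right)} = \left(-2\right) \left(-1\right) = 2$)
$d = \frac{14}{5}$ ($d = - \frac{-7 - 7}{5} = \left(- \frac{1}{5}\right) \left(-14\right) = \frac{14}{5} \approx 2.8$)
$h{\left(K,c \right)} = 24 + K$ ($h{\left(K,c \right)} = K - -24 = K + 24 = 24 + K$)
$h{\left(d,a \right)} - T{\left(U{\left(14,14 \right)},152 \right)} = \left(24 + \frac{14}{5}\right) - 2 = \frac{134}{5} - 2 = \frac{124}{5}$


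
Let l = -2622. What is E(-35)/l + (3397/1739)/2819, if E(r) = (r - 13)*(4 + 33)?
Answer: 1452547825/2142279317 ≈ 0.67804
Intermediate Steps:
E(r) = -481 + 37*r (E(r) = (-13 + r)*37 = -481 + 37*r)
E(-35)/l + (3397/1739)/2819 = (-481 + 37*(-35))/(-2622) + (3397/1739)/2819 = (-481 - 1295)*(-1/2622) + (3397*(1/1739))*(1/2819) = -1776*(-1/2622) + (3397/1739)*(1/2819) = 296/437 + 3397/4902241 = 1452547825/2142279317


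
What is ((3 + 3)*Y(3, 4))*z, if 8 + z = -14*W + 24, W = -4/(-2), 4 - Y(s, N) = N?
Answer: 0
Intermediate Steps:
Y(s, N) = 4 - N
W = 2 (W = -4*(-½) = 2)
z = -12 (z = -8 + (-14*2 + 24) = -8 + (-28 + 24) = -8 - 4 = -12)
((3 + 3)*Y(3, 4))*z = ((3 + 3)*(4 - 1*4))*(-12) = (6*(4 - 4))*(-12) = (6*0)*(-12) = 0*(-12) = 0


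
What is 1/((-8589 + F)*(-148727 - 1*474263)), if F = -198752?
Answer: 1/129171369590 ≈ 7.7417e-12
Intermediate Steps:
1/((-8589 + F)*(-148727 - 1*474263)) = 1/((-8589 - 198752)*(-148727 - 1*474263)) = 1/((-207341)*(-148727 - 474263)) = -1/207341/(-622990) = -1/207341*(-1/622990) = 1/129171369590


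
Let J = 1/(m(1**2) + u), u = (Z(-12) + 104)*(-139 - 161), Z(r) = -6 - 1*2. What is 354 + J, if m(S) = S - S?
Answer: 10195199/28800 ≈ 354.00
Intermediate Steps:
Z(r) = -8 (Z(r) = -6 - 2 = -8)
m(S) = 0
u = -28800 (u = (-8 + 104)*(-139 - 161) = 96*(-300) = -28800)
J = -1/28800 (J = 1/(0 - 28800) = 1/(-28800) = -1/28800 ≈ -3.4722e-5)
354 + J = 354 - 1/28800 = 10195199/28800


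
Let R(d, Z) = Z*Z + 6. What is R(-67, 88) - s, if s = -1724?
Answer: 9474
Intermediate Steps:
R(d, Z) = 6 + Z**2 (R(d, Z) = Z**2 + 6 = 6 + Z**2)
R(-67, 88) - s = (6 + 88**2) - 1*(-1724) = (6 + 7744) + 1724 = 7750 + 1724 = 9474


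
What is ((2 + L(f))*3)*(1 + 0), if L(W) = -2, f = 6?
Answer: 0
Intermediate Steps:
((2 + L(f))*3)*(1 + 0) = ((2 - 2)*3)*(1 + 0) = (0*3)*1 = 0*1 = 0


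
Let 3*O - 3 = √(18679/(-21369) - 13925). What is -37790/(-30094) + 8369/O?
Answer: 29845110724978/4480610268275 - 50214*I*√1589757460869/297774325 ≈ 6.6609 - 212.62*I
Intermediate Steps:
O = 1 + 2*I*√1589757460869/64107 (O = 1 + √(18679/(-21369) - 13925)/3 = 1 + √(18679*(-1/21369) - 13925)/3 = 1 + √(-18679/21369 - 13925)/3 = 1 + √(-297582004/21369)/3 = 1 + (2*I*√1589757460869/21369)/3 = 1 + 2*I*√1589757460869/64107 ≈ 1.0 + 39.336*I)
-37790/(-30094) + 8369/O = -37790/(-30094) + 8369/(1 + 2*I*√1589757460869/64107) = -37790*(-1/30094) + 8369/(1 + 2*I*√1589757460869/64107) = 18895/15047 + 8369/(1 + 2*I*√1589757460869/64107)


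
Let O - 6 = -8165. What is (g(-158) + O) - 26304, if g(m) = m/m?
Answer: -34462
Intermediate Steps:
O = -8159 (O = 6 - 8165 = -8159)
g(m) = 1
(g(-158) + O) - 26304 = (1 - 8159) - 26304 = -8158 - 26304 = -34462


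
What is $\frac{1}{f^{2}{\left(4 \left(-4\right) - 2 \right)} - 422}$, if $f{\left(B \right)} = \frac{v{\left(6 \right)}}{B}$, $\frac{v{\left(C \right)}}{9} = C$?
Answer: $- \frac{1}{413} \approx -0.0024213$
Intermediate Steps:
$v{\left(C \right)} = 9 C$
$f{\left(B \right)} = \frac{54}{B}$ ($f{\left(B \right)} = \frac{9 \cdot 6}{B} = \frac{54}{B}$)
$\frac{1}{f^{2}{\left(4 \left(-4\right) - 2 \right)} - 422} = \frac{1}{\left(\frac{54}{4 \left(-4\right) - 2}\right)^{2} - 422} = \frac{1}{\left(\frac{54}{-16 - 2}\right)^{2} - 422} = \frac{1}{\left(\frac{54}{-18}\right)^{2} - 422} = \frac{1}{\left(54 \left(- \frac{1}{18}\right)\right)^{2} - 422} = \frac{1}{\left(-3\right)^{2} - 422} = \frac{1}{9 - 422} = \frac{1}{-413} = - \frac{1}{413}$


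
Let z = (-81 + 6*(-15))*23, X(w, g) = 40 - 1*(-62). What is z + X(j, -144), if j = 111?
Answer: -3831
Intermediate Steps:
X(w, g) = 102 (X(w, g) = 40 + 62 = 102)
z = -3933 (z = (-81 - 90)*23 = -171*23 = -3933)
z + X(j, -144) = -3933 + 102 = -3831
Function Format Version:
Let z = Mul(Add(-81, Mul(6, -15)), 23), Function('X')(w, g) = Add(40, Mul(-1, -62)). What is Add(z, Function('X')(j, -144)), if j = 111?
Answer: -3831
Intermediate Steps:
Function('X')(w, g) = 102 (Function('X')(w, g) = Add(40, 62) = 102)
z = -3933 (z = Mul(Add(-81, -90), 23) = Mul(-171, 23) = -3933)
Add(z, Function('X')(j, -144)) = Add(-3933, 102) = -3831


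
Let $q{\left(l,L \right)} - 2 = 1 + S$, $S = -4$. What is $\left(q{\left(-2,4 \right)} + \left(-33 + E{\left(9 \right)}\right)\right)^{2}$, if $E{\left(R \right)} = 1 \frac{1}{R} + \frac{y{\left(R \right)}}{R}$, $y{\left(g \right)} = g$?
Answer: $\frac{87616}{81} \approx 1081.7$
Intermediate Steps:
$q{\left(l,L \right)} = -1$ ($q{\left(l,L \right)} = 2 + \left(1 - 4\right) = 2 - 3 = -1$)
$E{\left(R \right)} = 1 + \frac{1}{R}$ ($E{\left(R \right)} = 1 \frac{1}{R} + \frac{R}{R} = \frac{1}{R} + 1 = 1 + \frac{1}{R}$)
$\left(q{\left(-2,4 \right)} + \left(-33 + E{\left(9 \right)}\right)\right)^{2} = \left(-1 - \left(33 - \frac{1 + 9}{9}\right)\right)^{2} = \left(-1 + \left(-33 + \frac{1}{9} \cdot 10\right)\right)^{2} = \left(-1 + \left(-33 + \frac{10}{9}\right)\right)^{2} = \left(-1 - \frac{287}{9}\right)^{2} = \left(- \frac{296}{9}\right)^{2} = \frac{87616}{81}$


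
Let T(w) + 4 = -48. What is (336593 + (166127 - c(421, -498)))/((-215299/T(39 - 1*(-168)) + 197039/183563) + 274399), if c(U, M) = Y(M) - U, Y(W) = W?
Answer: 4807373259364/2658745365489 ≈ 1.8081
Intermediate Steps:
T(w) = -52 (T(w) = -4 - 48 = -52)
c(U, M) = M - U
(336593 + (166127 - c(421, -498)))/((-215299/T(39 - 1*(-168)) + 197039/183563) + 274399) = (336593 + (166127 - (-498 - 1*421)))/((-215299/(-52) + 197039/183563) + 274399) = (336593 + (166127 - (-498 - 421)))/((-215299*(-1/52) + 197039*(1/183563)) + 274399) = (336593 + (166127 - 1*(-919)))/((215299/52 + 197039/183563) + 274399) = (336593 + (166127 + 919))/(39531176365/9545276 + 274399) = (336593 + 167046)/(2658745365489/9545276) = 503639*(9545276/2658745365489) = 4807373259364/2658745365489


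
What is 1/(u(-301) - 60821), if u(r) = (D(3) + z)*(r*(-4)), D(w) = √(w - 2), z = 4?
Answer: -1/54801 ≈ -1.8248e-5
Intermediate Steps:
D(w) = √(-2 + w)
u(r) = -20*r (u(r) = (√(-2 + 3) + 4)*(r*(-4)) = (√1 + 4)*(-4*r) = (1 + 4)*(-4*r) = 5*(-4*r) = -20*r)
1/(u(-301) - 60821) = 1/(-20*(-301) - 60821) = 1/(6020 - 60821) = 1/(-54801) = -1/54801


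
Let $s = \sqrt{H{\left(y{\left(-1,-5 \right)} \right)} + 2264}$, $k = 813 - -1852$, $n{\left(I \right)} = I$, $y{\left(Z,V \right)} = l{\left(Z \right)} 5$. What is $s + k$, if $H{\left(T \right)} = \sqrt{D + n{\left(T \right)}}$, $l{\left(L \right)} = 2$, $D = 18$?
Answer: $2665 + \sqrt{2264 + 2 \sqrt{7}} \approx 2712.6$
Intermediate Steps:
$y{\left(Z,V \right)} = 10$ ($y{\left(Z,V \right)} = 2 \cdot 5 = 10$)
$k = 2665$ ($k = 813 + 1852 = 2665$)
$H{\left(T \right)} = \sqrt{18 + T}$
$s = \sqrt{2264 + 2 \sqrt{7}}$ ($s = \sqrt{\sqrt{18 + 10} + 2264} = \sqrt{\sqrt{28} + 2264} = \sqrt{2 \sqrt{7} + 2264} = \sqrt{2264 + 2 \sqrt{7}} \approx 47.637$)
$s + k = \sqrt{2264 + 2 \sqrt{7}} + 2665 = 2665 + \sqrt{2264 + 2 \sqrt{7}}$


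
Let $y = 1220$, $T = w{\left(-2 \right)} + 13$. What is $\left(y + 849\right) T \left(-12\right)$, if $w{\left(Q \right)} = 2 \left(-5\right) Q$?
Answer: $-819324$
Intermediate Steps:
$w{\left(Q \right)} = - 10 Q$
$T = 33$ ($T = \left(-10\right) \left(-2\right) + 13 = 20 + 13 = 33$)
$\left(y + 849\right) T \left(-12\right) = \left(1220 + 849\right) 33 \left(-12\right) = 2069 \left(-396\right) = -819324$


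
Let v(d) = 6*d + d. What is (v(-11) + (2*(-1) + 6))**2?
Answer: 5329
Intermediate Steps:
v(d) = 7*d
(v(-11) + (2*(-1) + 6))**2 = (7*(-11) + (2*(-1) + 6))**2 = (-77 + (-2 + 6))**2 = (-77 + 4)**2 = (-73)**2 = 5329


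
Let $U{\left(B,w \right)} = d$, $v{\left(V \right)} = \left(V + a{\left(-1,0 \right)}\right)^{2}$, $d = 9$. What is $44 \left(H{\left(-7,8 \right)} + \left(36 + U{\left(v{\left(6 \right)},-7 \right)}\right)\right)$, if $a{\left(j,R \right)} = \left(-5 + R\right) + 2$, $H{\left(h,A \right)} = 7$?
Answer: $2288$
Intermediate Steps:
$a{\left(j,R \right)} = -3 + R$
$v{\left(V \right)} = \left(-3 + V\right)^{2}$ ($v{\left(V \right)} = \left(V + \left(-3 + 0\right)\right)^{2} = \left(V - 3\right)^{2} = \left(-3 + V\right)^{2}$)
$U{\left(B,w \right)} = 9$
$44 \left(H{\left(-7,8 \right)} + \left(36 + U{\left(v{\left(6 \right)},-7 \right)}\right)\right) = 44 \left(7 + \left(36 + 9\right)\right) = 44 \left(7 + 45\right) = 44 \cdot 52 = 2288$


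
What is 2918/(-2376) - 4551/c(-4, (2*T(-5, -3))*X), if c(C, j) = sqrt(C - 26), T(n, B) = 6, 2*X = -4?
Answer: -1459/1188 + 1517*I*sqrt(30)/10 ≈ -1.2281 + 830.9*I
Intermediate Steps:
X = -2 (X = (1/2)*(-4) = -2)
c(C, j) = sqrt(-26 + C)
2918/(-2376) - 4551/c(-4, (2*T(-5, -3))*X) = 2918/(-2376) - 4551/sqrt(-26 - 4) = 2918*(-1/2376) - 4551*(-I*sqrt(30)/30) = -1459/1188 - 4551*(-I*sqrt(30)/30) = -1459/1188 - (-1517)*I*sqrt(30)/10 = -1459/1188 + 1517*I*sqrt(30)/10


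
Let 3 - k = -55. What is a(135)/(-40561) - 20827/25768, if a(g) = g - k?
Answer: -846748083/1045175848 ≈ -0.81015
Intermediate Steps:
k = 58 (k = 3 - 1*(-55) = 3 + 55 = 58)
a(g) = -58 + g (a(g) = g - 1*58 = g - 58 = -58 + g)
a(135)/(-40561) - 20827/25768 = (-58 + 135)/(-40561) - 20827/25768 = 77*(-1/40561) - 20827*1/25768 = -77/40561 - 20827/25768 = -846748083/1045175848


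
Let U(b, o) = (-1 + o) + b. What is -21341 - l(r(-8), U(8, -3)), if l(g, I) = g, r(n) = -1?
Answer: -21340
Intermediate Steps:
U(b, o) = -1 + b + o
-21341 - l(r(-8), U(8, -3)) = -21341 - 1*(-1) = -21341 + 1 = -21340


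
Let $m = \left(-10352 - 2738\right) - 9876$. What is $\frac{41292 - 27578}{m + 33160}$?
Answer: $\frac{6857}{5097} \approx 1.3453$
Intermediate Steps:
$m = -22966$ ($m = -13090 - 9876 = -22966$)
$\frac{41292 - 27578}{m + 33160} = \frac{41292 - 27578}{-22966 + 33160} = \frac{41292 - 27578}{10194} = 13714 \cdot \frac{1}{10194} = \frac{6857}{5097}$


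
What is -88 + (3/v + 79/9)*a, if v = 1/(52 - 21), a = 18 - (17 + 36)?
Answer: -32852/9 ≈ -3650.2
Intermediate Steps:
a = -35 (a = 18 - 1*53 = 18 - 53 = -35)
v = 1/31 ≈ 0.032258
-88 + (3/v + 79/9)*a = -88 + (3/(1/31) + 79/9)*(-35) = -88 + (3*31 + 79*(⅑))*(-35) = -88 + (93 + 79/9)*(-35) = -88 + (916/9)*(-35) = -88 - 32060/9 = -32852/9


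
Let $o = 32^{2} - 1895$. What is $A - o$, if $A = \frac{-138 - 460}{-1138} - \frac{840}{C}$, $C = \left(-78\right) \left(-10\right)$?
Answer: $\frac{6438708}{7397} \approx 870.45$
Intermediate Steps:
$C = 780$
$A = - \frac{4079}{7397}$ ($A = \frac{-138 - 460}{-1138} - \frac{840}{780} = \left(-138 - 460\right) \left(- \frac{1}{1138}\right) - \frac{14}{13} = \left(-598\right) \left(- \frac{1}{1138}\right) - \frac{14}{13} = \frac{299}{569} - \frac{14}{13} = - \frac{4079}{7397} \approx -0.55144$)
$o = -871$ ($o = 1024 - 1895 = -871$)
$A - o = - \frac{4079}{7397} - -871 = - \frac{4079}{7397} + 871 = \frac{6438708}{7397}$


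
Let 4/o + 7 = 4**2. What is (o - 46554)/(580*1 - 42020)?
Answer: 209491/186480 ≈ 1.1234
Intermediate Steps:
o = 4/9 (o = 4/(-7 + 4**2) = 4/(-7 + 16) = 4/9 ≈ 0.44444)
(o - 46554)/(580*1 - 42020) = (4/9 - 46554)/(580*1 - 42020) = -418982/(9*(580 - 42020)) = -418982/9/(-41440) = -418982/9*(-1/41440) = 209491/186480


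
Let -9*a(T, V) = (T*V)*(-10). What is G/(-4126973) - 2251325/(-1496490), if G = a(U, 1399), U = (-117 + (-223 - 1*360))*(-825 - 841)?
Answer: -1622121363214465/3705584294862 ≈ -437.75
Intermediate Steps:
U = 1166200 (U = (-117 + (-223 - 360))*(-1666) = (-117 - 583)*(-1666) = -700*(-1666) = 1166200)
a(T, V) = 10*T*V/9 (a(T, V) = -T*V*(-10)/9 = -(-10)*T*V/9 = 10*T*V/9)
G = 16315138000/9 (G = (10/9)*1166200*1399 = 16315138000/9 ≈ 1.8128e+9)
G/(-4126973) - 2251325/(-1496490) = (16315138000/9)/(-4126973) - 2251325/(-1496490) = (16315138000/9)*(-1/4126973) - 2251325*(-1/1496490) = -16315138000/37142757 + 450265/299298 = -1622121363214465/3705584294862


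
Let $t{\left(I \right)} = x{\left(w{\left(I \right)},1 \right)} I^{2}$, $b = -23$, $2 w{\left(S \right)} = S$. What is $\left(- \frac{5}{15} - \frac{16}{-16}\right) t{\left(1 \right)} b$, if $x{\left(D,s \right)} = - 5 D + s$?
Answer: $23$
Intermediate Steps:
$w{\left(S \right)} = \frac{S}{2}$
$x{\left(D,s \right)} = s - 5 D$
$t{\left(I \right)} = I^{2} \left(1 - \frac{5 I}{2}\right)$ ($t{\left(I \right)} = \left(1 - 5 \frac{I}{2}\right) I^{2} = \left(1 - \frac{5 I}{2}\right) I^{2} = I^{2} \left(1 - \frac{5 I}{2}\right)$)
$\left(- \frac{5}{15} - \frac{16}{-16}\right) t{\left(1 \right)} b = \left(- \frac{5}{15} - \frac{16}{-16}\right) \frac{1^{2} \left(2 - 5\right)}{2} \left(-23\right) = \left(\left(-5\right) \frac{1}{15} - -1\right) \frac{1}{2} \cdot 1 \left(2 - 5\right) \left(-23\right) = \left(- \frac{1}{3} + 1\right) \frac{1}{2} \cdot 1 \left(-3\right) \left(-23\right) = \frac{2}{3} \left(- \frac{3}{2}\right) \left(-23\right) = \left(-1\right) \left(-23\right) = 23$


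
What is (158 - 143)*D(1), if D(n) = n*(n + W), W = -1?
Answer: 0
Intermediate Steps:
D(n) = n*(-1 + n) (D(n) = n*(n - 1) = n*(-1 + n))
(158 - 143)*D(1) = (158 - 143)*(1*(-1 + 1)) = 15*(1*0) = 15*0 = 0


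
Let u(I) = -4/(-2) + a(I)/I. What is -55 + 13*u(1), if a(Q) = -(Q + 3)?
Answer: -81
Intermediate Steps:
a(Q) = -3 - Q (a(Q) = -(3 + Q) = -3 - Q)
u(I) = 2 + (-3 - I)/I (u(I) = -4/(-2) + (-3 - I)/I = -4*(-1/2) + (-3 - I)/I = 2 + (-3 - I)/I)
-55 + 13*u(1) = -55 + 13*((-3 + 1)/1) = -55 + 13*(1*(-2)) = -55 + 13*(-2) = -55 - 26 = -81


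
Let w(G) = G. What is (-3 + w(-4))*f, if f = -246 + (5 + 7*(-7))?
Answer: 2030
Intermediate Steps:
f = -290 (f = -246 + (5 - 49) = -246 - 44 = -290)
(-3 + w(-4))*f = (-3 - 4)*(-290) = -7*(-290) = 2030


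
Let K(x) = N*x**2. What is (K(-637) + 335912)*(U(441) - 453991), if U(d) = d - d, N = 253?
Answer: -46759015966779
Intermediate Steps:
K(x) = 253*x**2
U(d) = 0
(K(-637) + 335912)*(U(441) - 453991) = (253*(-637)**2 + 335912)*(0 - 453991) = (253*405769 + 335912)*(-453991) = (102659557 + 335912)*(-453991) = 102995469*(-453991) = -46759015966779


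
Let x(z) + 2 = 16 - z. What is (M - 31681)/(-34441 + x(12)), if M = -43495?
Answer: 75176/34439 ≈ 2.1829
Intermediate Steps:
x(z) = 14 - z (x(z) = -2 + (16 - z) = 14 - z)
(M - 31681)/(-34441 + x(12)) = (-43495 - 31681)/(-34441 + (14 - 1*12)) = -75176/(-34441 + (14 - 12)) = -75176/(-34441 + 2) = -75176/(-34439) = -75176*(-1/34439) = 75176/34439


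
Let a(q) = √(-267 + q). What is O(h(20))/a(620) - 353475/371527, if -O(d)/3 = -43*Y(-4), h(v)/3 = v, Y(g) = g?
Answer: -353475/371527 - 516*√353/353 ≈ -28.415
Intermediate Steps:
h(v) = 3*v
O(d) = -516 (O(d) = -(-129)*(-4) = -3*172 = -516)
O(h(20))/a(620) - 353475/371527 = -516/√(-267 + 620) - 353475/371527 = -516*√353/353 - 353475*1/371527 = -516*√353/353 - 353475/371527 = -353475/371527 - 516*√353/353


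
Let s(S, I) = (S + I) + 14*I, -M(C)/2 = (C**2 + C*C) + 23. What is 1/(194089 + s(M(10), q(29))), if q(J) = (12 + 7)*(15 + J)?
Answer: 1/206183 ≈ 4.8501e-6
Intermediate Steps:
M(C) = -46 - 4*C**2 (M(C) = -2*((C**2 + C*C) + 23) = -2*((C**2 + C**2) + 23) = -2*(2*C**2 + 23) = -2*(23 + 2*C**2) = -46 - 4*C**2)
q(J) = 285 + 19*J (q(J) = 19*(15 + J) = 285 + 19*J)
s(S, I) = S + 15*I (s(S, I) = (I + S) + 14*I = S + 15*I)
1/(194089 + s(M(10), q(29))) = 1/(194089 + ((-46 - 4*10**2) + 15*(285 + 19*29))) = 1/(194089 + ((-46 - 4*100) + 15*(285 + 551))) = 1/(194089 + ((-46 - 400) + 15*836)) = 1/(194089 + (-446 + 12540)) = 1/(194089 + 12094) = 1/206183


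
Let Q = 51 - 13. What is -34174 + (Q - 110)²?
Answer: -28990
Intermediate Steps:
Q = 38
-34174 + (Q - 110)² = -34174 + (38 - 110)² = -34174 + (-72)² = -34174 + 5184 = -28990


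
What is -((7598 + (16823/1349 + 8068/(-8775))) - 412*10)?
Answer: -41307476143/11837475 ≈ -3489.6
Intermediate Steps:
-((7598 + (16823/1349 + 8068/(-8775))) - 412*10) = -((7598 + (16823*(1/1349) + 8068*(-1/8775))) - 4120) = -((7598 + (16823/1349 - 8068/8775)) - 4120) = -((7598 + 136738093/11837475) - 4120) = -(90077873143/11837475 - 4120) = -1*41307476143/11837475 = -41307476143/11837475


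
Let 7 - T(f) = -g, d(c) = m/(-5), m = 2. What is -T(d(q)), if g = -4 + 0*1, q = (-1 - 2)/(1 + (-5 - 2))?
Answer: -3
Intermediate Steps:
q = ½ (q = -3/(1 - 7) = -3/(-6) = -3*(-⅙) = ½ ≈ 0.50000)
g = -4 (g = -4 + 0 = -4)
d(c) = -⅖ (d(c) = 2/(-5) = 2*(-⅕) = -⅖)
T(f) = 3 (T(f) = 7 - (-1)*(-4) = 7 - 1*4 = 7 - 4 = 3)
-T(d(q)) = -1*3 = -3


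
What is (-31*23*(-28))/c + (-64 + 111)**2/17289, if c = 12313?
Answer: 53193859/30411351 ≈ 1.7491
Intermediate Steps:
(-31*23*(-28))/c + (-64 + 111)**2/17289 = (-31*23*(-28))/12313 + (-64 + 111)**2/17289 = -713*(-28)*(1/12313) + 47**2*(1/17289) = 19964*(1/12313) + 2209*(1/17289) = 2852/1759 + 2209/17289 = 53193859/30411351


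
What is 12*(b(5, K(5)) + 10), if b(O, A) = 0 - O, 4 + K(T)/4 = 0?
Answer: 60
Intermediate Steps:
K(T) = -16 (K(T) = -16 + 4*0 = -16 + 0 = -16)
b(O, A) = -O
12*(b(5, K(5)) + 10) = 12*(-1*5 + 10) = 12*(-5 + 10) = 12*5 = 60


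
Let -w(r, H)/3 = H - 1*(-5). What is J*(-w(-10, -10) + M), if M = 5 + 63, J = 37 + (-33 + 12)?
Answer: 848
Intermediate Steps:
w(r, H) = -15 - 3*H (w(r, H) = -3*(H - 1*(-5)) = -3*(H + 5) = -3*(5 + H) = -15 - 3*H)
J = 16 (J = 37 - 21 = 16)
M = 68
J*(-w(-10, -10) + M) = 16*(-(-15 - 3*(-10)) + 68) = 16*(-(-15 + 30) + 68) = 16*(-1*15 + 68) = 16*(-15 + 68) = 16*53 = 848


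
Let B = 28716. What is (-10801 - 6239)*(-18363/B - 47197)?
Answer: 1924564929300/2393 ≈ 8.0425e+8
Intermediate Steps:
(-10801 - 6239)*(-18363/B - 47197) = (-10801 - 6239)*(-18363/28716 - 47197) = -17040*(-18363*1/28716 - 47197) = -17040*(-6121/9572 - 47197) = -17040*(-451775805/9572) = 1924564929300/2393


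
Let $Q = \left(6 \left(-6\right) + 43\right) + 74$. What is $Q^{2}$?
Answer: $6561$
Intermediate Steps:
$Q = 81$ ($Q = \left(-36 + 43\right) + 74 = 7 + 74 = 81$)
$Q^{2} = 81^{2} = 6561$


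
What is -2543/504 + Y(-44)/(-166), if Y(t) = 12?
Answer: -214093/41832 ≈ -5.1179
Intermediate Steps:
-2543/504 + Y(-44)/(-166) = -2543/504 + 12/(-166) = -2543*1/504 + 12*(-1/166) = -2543/504 - 6/83 = -214093/41832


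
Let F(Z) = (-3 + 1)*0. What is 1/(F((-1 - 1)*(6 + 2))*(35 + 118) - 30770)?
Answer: -1/30770 ≈ -3.2499e-5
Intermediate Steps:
F(Z) = 0 (F(Z) = -2*0 = 0)
1/(F((-1 - 1)*(6 + 2))*(35 + 118) - 30770) = 1/(0*(35 + 118) - 30770) = 1/(0*153 - 30770) = 1/(0 - 30770) = 1/(-30770) = -1/30770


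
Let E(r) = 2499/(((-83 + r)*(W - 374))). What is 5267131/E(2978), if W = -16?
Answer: -1982284751850/833 ≈ -2.3797e+9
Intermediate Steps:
E(r) = 2499/(32370 - 390*r) (E(r) = 2499/(((-83 + r)*(-16 - 374))) = 2499/(((-83 + r)*(-390))) = 2499/(32370 - 390*r))
5267131/E(2978) = 5267131/((-833/(-10790 + 130*2978))) = 5267131/((-833/(-10790 + 387140))) = 5267131/((-833/376350)) = 5267131/((-833*1/376350)) = 5267131/(-833/376350) = 5267131*(-376350/833) = -1982284751850/833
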